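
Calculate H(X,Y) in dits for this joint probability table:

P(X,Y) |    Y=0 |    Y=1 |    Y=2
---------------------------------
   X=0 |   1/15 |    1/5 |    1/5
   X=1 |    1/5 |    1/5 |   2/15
0.7543 dits

Joint entropy is H(X,Y) = -Σ_{x,y} p(x,y) log p(x,y).

Summing over all non-zero entries:
H(X,Y) = -[1/15·log_10(1/15) + 1/5·log_10(1/5) + 1/5·log_10(1/5) + 1/5·log_10(1/5) + 1/5·log_10(1/5) + 2/15·log_10(2/15)]
H(X,Y) = 0.7543 dits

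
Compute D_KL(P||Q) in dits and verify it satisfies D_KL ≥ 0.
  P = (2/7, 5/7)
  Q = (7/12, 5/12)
0.0786 dits

KL divergence satisfies the Gibbs inequality: D_KL(P||Q) ≥ 0 for all distributions P, Q.

D_KL(P||Q) = Σ p(x) log(p(x)/q(x))
Term by term:
  x=0: 2/7 × log_10[(2/7)/(7/12)] = -0.0886
  x=1: 5/7 × log_10[(5/7)/(5/12)] = 0.1672
D_KL(P||Q) = 0.0786 dits

D_KL(P||Q) = 0.0786 ≥ 0 ✓

This non-negativity is a fundamental property: relative entropy cannot be negative because it measures how different Q is from P.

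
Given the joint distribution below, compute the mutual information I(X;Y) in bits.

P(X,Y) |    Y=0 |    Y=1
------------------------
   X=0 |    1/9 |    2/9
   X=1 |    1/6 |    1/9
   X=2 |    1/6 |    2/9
0.0321 bits

Mutual information: I(X;Y) = H(X) + H(Y) - H(X,Y)

Marginals:
P(X) = (1/3, 5/18, 7/18), H(X) = 1.5715 bits
P(Y) = (4/9, 5/9), H(Y) = 0.9911 bits

Joint entropy: H(X,Y) = 2.5305 bits

I(X;Y) = 1.5715 + 0.9911 - 2.5305 = 0.0321 bits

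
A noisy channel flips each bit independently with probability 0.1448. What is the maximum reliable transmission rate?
0.4033 bits

For a binary symmetric channel (BSC) with error probability p:
Capacity C = 1 - H(p) bits per symbol

where H(p) = -p log₂(p) - (1-p) log₂(1-p) is the binary entropy function.

H(0.1448) = 0.5967 bits
C = 1 - 0.5967 = 0.4033 bits per symbol

This means we can reliably transmit up to 0.4033 bits of information per channel use.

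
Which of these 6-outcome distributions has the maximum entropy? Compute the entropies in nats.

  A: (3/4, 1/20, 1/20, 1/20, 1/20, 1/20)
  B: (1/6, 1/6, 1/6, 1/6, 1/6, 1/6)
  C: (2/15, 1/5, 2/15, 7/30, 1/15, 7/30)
B

For a discrete distribution over n outcomes, entropy is maximized by the uniform distribution.

Computing entropies:
H(A) = 0.9647 nats
H(B) = 1.7918 nats
H(C) = 1.7189 nats

The uniform distribution (where all probabilities equal 1/6) achieves the maximum entropy of log_e(6) = 1.7918 nats.

Distribution B has the highest entropy.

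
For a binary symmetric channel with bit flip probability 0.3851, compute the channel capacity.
0.0384 bits

For a binary symmetric channel (BSC) with error probability p:
Capacity C = 1 - H(p) bits per symbol

where H(p) = -p log₂(p) - (1-p) log₂(1-p) is the binary entropy function.

H(0.3851) = 0.9616 bits
C = 1 - 0.9616 = 0.0384 bits per symbol

This means we can reliably transmit up to 0.0384 bits of information per channel use.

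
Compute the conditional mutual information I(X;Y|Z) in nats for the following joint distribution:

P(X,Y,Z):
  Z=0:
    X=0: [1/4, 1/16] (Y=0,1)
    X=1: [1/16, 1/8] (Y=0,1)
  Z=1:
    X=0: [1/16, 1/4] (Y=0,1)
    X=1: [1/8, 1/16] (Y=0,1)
0.1101 nats

Conditional mutual information: I(X;Y|Z) = H(X|Z) + H(Y|Z) - H(X,Y|Z)

H(Z) = 0.6931
H(X,Z) = 1.3547 → H(X|Z) = 0.6616
H(Y,Z) = 1.3547 → H(Y|Z) = 0.6616
H(X,Y,Z) = 1.9062 → H(X,Y|Z) = 1.2130

I(X;Y|Z) = 0.6616 + 0.6616 - 1.2130 = 0.1101 nats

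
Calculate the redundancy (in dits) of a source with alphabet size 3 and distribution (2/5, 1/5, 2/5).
0.0190 dits

Redundancy measures how far a source is from maximum entropy:
R = H_max - H(X)

Maximum entropy for 3 symbols: H_max = log_10(3) = 0.4771 dits
Actual entropy: H(X) = 0.4581 dits
Redundancy: R = 0.4771 - 0.4581 = 0.0190 dits

This redundancy represents potential for compression: the source could be compressed by 0.0190 dits per symbol.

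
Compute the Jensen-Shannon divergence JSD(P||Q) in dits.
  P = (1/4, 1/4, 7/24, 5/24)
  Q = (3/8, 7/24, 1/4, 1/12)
0.0094 dits

Jensen-Shannon divergence is:
JSD(P||Q) = 0.5 × D_KL(P||M) + 0.5 × D_KL(Q||M)
where M = 0.5 × (P + Q) is the mixture distribution.

M = 0.5 × (1/4, 1/4, 7/24, 5/24) + 0.5 × (3/8, 7/24, 1/4, 1/12) = (5/16, 0.270833, 0.270833, 0.145833)

D_KL(P||M) = 0.0087 dits
D_KL(Q||M) = 0.0101 dits

JSD(P||Q) = 0.5 × 0.0087 + 0.5 × 0.0101 = 0.0094 dits

Unlike KL divergence, JSD is symmetric and bounded: 0 ≤ JSD ≤ log(2).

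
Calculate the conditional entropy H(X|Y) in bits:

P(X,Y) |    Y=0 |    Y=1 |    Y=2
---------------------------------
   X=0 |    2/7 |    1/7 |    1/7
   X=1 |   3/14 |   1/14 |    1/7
0.9751 bits

Using the chain rule: H(X|Y) = H(X,Y) - H(Y)

First, compute H(X,Y) = 2.4677 bits

Marginal P(Y) = (1/2, 3/14, 2/7)
H(Y) = 1.4926 bits

H(X|Y) = H(X,Y) - H(Y) = 2.4677 - 1.4926 = 0.9751 bits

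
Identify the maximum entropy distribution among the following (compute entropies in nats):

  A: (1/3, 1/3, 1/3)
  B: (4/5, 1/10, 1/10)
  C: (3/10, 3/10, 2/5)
A

For a discrete distribution over n outcomes, entropy is maximized by the uniform distribution.

Computing entropies:
H(A) = 1.0986 nats
H(B) = 0.6390 nats
H(C) = 1.0889 nats

The uniform distribution (where all probabilities equal 1/3) achieves the maximum entropy of log_e(3) = 1.0986 nats.

Distribution A has the highest entropy.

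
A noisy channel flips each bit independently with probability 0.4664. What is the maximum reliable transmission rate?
0.0033 bits

For a binary symmetric channel (BSC) with error probability p:
Capacity C = 1 - H(p) bits per symbol

where H(p) = -p log₂(p) - (1-p) log₂(1-p) is the binary entropy function.

H(0.4664) = 0.9967 bits
C = 1 - 0.9967 = 0.0033 bits per symbol

This means we can reliably transmit up to 0.0033 bits of information per channel use.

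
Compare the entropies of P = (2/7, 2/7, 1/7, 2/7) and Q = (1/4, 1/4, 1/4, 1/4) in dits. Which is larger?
Q

Computing entropies in dits:
H(P) = 0.5871
H(Q) = 0.6021

Distribution Q has higher entropy.

Intuition: The distribution closer to uniform (more spread out) has higher entropy.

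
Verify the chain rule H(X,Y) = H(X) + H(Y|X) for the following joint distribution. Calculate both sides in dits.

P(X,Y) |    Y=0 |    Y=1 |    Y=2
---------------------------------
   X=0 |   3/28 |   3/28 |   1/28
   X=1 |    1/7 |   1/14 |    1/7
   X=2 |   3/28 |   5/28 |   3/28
H(X,Y) = 0.9243, H(X) = 0.4696, H(Y|X) = 0.4547 (all in dits)

Chain rule: H(X,Y) = H(X) + H(Y|X)

Left side — joint entropy directly:
H(X,Y) = -Σ p(x,y) log p(x,y) = 0.9243 dits

Right side — compute H(Y|X) from the conditional distributions:
P(X) = (1/4, 5/14, 11/28), so H(X) = 0.4696 dits
H(Y|X) = Σ_x P(X=x) · H(Y|X=x):
  P(Y|X=0) = (3/7, 3/7, 1/7), H(Y|X=0) = 0.4361, weight P(X=0) = 1/4
  P(Y|X=1) = (2/5, 1/5, 2/5), H(Y|X=1) = 0.4581, weight P(X=1) = 5/14
  P(Y|X=2) = (3/11, 5/11, 3/11), H(Y|X=2) = 0.4634, weight P(X=2) = 11/28
H(Y|X) = 0.4547 dits

H(X) + H(Y|X) = 0.4696 + 0.4547 = 0.9243 dits

Both sides equal 0.9243 dits. ✓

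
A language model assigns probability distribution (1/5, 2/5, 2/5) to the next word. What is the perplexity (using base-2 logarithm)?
2.8717

Perplexity is 2^H (or exp(H) for natural log).

First, H = -Σ p log p = 1.5219 bits
Perplexity = 2^1.5219 = 2.8717

Interpretation: The model's uncertainty is equivalent to choosing uniformly among 2.9 options.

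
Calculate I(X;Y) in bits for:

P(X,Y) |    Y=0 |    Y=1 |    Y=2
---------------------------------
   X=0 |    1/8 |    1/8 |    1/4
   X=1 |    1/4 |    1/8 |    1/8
0.0613 bits

Mutual information: I(X;Y) = H(X) + H(Y) - H(X,Y)

Marginals:
P(X) = (1/2, 1/2), H(X) = 1.0000 bits
P(Y) = (3/8, 1/4, 3/8), H(Y) = 1.5613 bits

Joint entropy: H(X,Y) = 2.5000 bits

I(X;Y) = 1.0000 + 1.5613 - 2.5000 = 0.0613 bits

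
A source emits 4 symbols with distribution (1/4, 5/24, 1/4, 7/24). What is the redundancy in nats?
0.0070 nats

Redundancy measures how far a source is from maximum entropy:
R = H_max - H(X)

Maximum entropy for 4 symbols: H_max = log_e(4) = 1.3863 nats
Actual entropy: H(X) = 1.3793 nats
Redundancy: R = 1.3863 - 1.3793 = 0.0070 nats

This redundancy represents potential for compression: the source could be compressed by 0.0070 nats per symbol.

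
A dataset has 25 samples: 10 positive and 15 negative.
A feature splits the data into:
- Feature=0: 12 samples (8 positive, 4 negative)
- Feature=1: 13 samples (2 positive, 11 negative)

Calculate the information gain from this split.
0.2081 bits

Information Gain = H(Y) - H(Y|Feature)

Before split:
P(positive) = 10/25 = 0.4000
H(Y) = 0.9710 bits

After split:
Feature=0: H = 0.9183 bits (weight = 12/25)
Feature=1: H = 0.6194 bits (weight = 13/25)
H(Y|Feature) = (12/25)×0.9183 + (13/25)×0.6194 = 0.7629 bits

Information Gain = 0.9710 - 0.7629 = 0.2081 bits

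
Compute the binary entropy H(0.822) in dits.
0.2034 dits

The binary entropy function is:
H(p) = -p log(p) - (1-p) log(1-p)

H(0.822) = -0.822 × log_10(0.822) - 0.178 × log_10(0.178)
H(0.822) = 0.2034 dits

Note: Binary entropy is maximized at p=0.5 (H=1 bit) and minimized at p=0 or p=1 (H=0).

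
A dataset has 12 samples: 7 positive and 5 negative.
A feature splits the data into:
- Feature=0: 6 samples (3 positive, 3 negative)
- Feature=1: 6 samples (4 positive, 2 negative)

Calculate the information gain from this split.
0.0207 bits

Information Gain = H(Y) - H(Y|Feature)

Before split:
P(positive) = 7/12 = 0.5833
H(Y) = 0.9799 bits

After split:
Feature=0: H = 1.0000 bits (weight = 6/12)
Feature=1: H = 0.9183 bits (weight = 6/12)
H(Y|Feature) = (6/12)×1.0000 + (6/12)×0.9183 = 0.9591 bits

Information Gain = 0.9799 - 0.9591 = 0.0207 bits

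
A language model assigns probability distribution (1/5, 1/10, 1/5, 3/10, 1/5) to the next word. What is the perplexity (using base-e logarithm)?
4.7451

Perplexity is e^H (or exp(H) for natural log).

First, H = -Σ p log p = 1.5571 nats
Perplexity = e^1.5571 = 4.7451

Interpretation: The model's uncertainty is equivalent to choosing uniformly among 4.7 options.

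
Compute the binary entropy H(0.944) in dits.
0.0937 dits

The binary entropy function is:
H(p) = -p log(p) - (1-p) log(1-p)

H(0.944) = -0.944 × log_10(0.944) - 0.056 × log_10(0.056)
H(0.944) = 0.0937 dits

Note: Binary entropy is maximized at p=0.5 (H=1 bit) and minimized at p=0 or p=1 (H=0).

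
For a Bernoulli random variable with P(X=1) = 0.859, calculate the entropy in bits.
0.5869 bits

The binary entropy function is:
H(p) = -p log(p) - (1-p) log(1-p)

H(0.859) = -0.859 × log_2(0.859) - 0.141 × log_2(0.141)
H(0.859) = 0.5869 bits

Note: Binary entropy is maximized at p=0.5 (H=1 bit) and minimized at p=0 or p=1 (H=0).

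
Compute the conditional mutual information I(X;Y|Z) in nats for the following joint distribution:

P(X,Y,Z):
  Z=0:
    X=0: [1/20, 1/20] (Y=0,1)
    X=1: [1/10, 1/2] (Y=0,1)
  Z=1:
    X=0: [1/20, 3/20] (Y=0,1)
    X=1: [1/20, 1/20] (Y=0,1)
0.0332 nats

Conditional mutual information: I(X;Y|Z) = H(X|Z) + H(Y|Z) - H(X,Y|Z)

H(Z) = 0.6109
H(X,Z) = 1.0889 → H(X|Z) = 0.4780
H(Y,Z) = 1.1655 → H(Y|Z) = 0.5547
H(X,Y,Z) = 1.6103 → H(X,Y|Z) = 0.9995

I(X;Y|Z) = 0.4780 + 0.5547 - 0.9995 = 0.0332 nats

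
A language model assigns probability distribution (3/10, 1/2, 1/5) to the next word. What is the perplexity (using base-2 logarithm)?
2.8001

Perplexity is 2^H (or exp(H) for natural log).

First, H = -Σ p log p = 1.4855 bits
Perplexity = 2^1.4855 = 2.8001

Interpretation: The model's uncertainty is equivalent to choosing uniformly among 2.8 options.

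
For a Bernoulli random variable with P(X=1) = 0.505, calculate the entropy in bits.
0.9999 bits

The binary entropy function is:
H(p) = -p log(p) - (1-p) log(1-p)

H(0.505) = -0.505 × log_2(0.505) - 0.495 × log_2(0.495)
H(0.505) = 0.9999 bits

Note: Binary entropy is maximized at p=0.5 (H=1 bit) and minimized at p=0 or p=1 (H=0).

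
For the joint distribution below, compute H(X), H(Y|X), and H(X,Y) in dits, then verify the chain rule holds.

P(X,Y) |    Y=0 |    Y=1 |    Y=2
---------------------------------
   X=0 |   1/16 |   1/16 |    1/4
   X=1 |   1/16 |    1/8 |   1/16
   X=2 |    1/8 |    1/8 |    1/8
H(X,Y) = 0.9031, H(X) = 0.4700, H(Y|X) = 0.4331 (all in dits)

Chain rule: H(X,Y) = H(X) + H(Y|X)

Left side — joint entropy directly:
H(X,Y) = -Σ p(x,y) log p(x,y) = 0.9031 dits

Right side — compute H(Y|X) from the conditional distributions:
P(X) = (3/8, 1/4, 3/8), so H(X) = 0.4700 dits
H(Y|X) = Σ_x P(X=x) · H(Y|X=x):
  P(Y|X=0) = (1/6, 1/6, 2/3), H(Y|X=0) = 0.3768, weight P(X=0) = 3/8
  P(Y|X=1) = (1/4, 1/2, 1/4), H(Y|X=1) = 0.4515, weight P(X=1) = 1/4
  P(Y|X=2) = (1/3, 1/3, 1/3), H(Y|X=2) = 0.4771, weight P(X=2) = 3/8
H(Y|X) = 0.4331 dits

H(X) + H(Y|X) = 0.4700 + 0.4331 = 0.9031 dits

Both sides equal 0.9031 dits. ✓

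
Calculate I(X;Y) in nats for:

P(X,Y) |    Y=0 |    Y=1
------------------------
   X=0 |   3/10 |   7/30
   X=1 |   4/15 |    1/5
0.0000 nats

Mutual information: I(X;Y) = H(X) + H(Y) - H(X,Y)

Marginals:
P(X) = (8/15, 7/15), H(X) = 0.6909 nats
P(Y) = (17/30, 13/30), H(Y) = 0.6842 nats

Joint entropy: H(X,Y) = 1.3751 nats

I(X;Y) = 0.6909 + 0.6842 - 1.3751 = 0.0000 nats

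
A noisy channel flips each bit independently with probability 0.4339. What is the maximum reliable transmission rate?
0.0126 bits

For a binary symmetric channel (BSC) with error probability p:
Capacity C = 1 - H(p) bits per symbol

where H(p) = -p log₂(p) - (1-p) log₂(1-p) is the binary entropy function.

H(0.4339) = 0.9874 bits
C = 1 - 0.9874 = 0.0126 bits per symbol

This means we can reliably transmit up to 0.0126 bits of information per channel use.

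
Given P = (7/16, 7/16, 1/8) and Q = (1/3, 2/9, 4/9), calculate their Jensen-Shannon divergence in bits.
0.0994 bits

Jensen-Shannon divergence is:
JSD(P||Q) = 0.5 × D_KL(P||M) + 0.5 × D_KL(Q||M)
where M = 0.5 × (P + Q) is the mixture distribution.

M = 0.5 × (7/16, 7/16, 1/8) + 0.5 × (1/3, 2/9, 4/9) = (0.385417, 0.329861, 0.284722)

D_KL(P||M) = 0.1098 bits
D_KL(Q||M) = 0.0891 bits

JSD(P||Q) = 0.5 × 0.1098 + 0.5 × 0.0891 = 0.0994 bits

Unlike KL divergence, JSD is symmetric and bounded: 0 ≤ JSD ≤ log(2).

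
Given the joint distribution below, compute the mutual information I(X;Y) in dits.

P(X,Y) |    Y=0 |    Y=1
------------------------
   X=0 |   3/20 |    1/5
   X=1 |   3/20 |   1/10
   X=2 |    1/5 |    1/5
0.0037 dits

Mutual information: I(X;Y) = H(X) + H(Y) - H(X,Y)

Marginals:
P(X) = (7/20, 1/4, 2/5), H(X) = 0.4693 dits
P(Y) = (1/2, 1/2), H(Y) = 0.3010 dits

Joint entropy: H(X,Y) = 0.7666 dits

I(X;Y) = 0.4693 + 0.3010 - 0.7666 = 0.0037 dits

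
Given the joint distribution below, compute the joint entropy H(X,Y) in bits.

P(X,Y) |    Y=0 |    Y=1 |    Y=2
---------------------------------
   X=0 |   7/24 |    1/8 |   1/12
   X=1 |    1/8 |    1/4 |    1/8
2.4422 bits

Joint entropy is H(X,Y) = -Σ_{x,y} p(x,y) log p(x,y).

Summing over all non-zero entries:
H(X,Y) = -[7/24·log_2(7/24) + 1/8·log_2(1/8) + 1/12·log_2(1/12) + 1/8·log_2(1/8) + 1/4·log_2(1/4) + 1/8·log_2(1/8)]
H(X,Y) = 2.4422 bits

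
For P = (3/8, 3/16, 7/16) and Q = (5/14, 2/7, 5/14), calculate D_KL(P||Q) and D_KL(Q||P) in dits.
D_KL(P||Q) = 0.0122, D_KL(Q||P) = 0.0132

KL divergence is not symmetric: D_KL(P||Q) ≠ D_KL(Q||P) in general.

D_KL(P||Q) = 0.0122 dits
D_KL(Q||P) = 0.0132 dits

No, they are not equal!

This asymmetry is why KL divergence is not a true distance metric.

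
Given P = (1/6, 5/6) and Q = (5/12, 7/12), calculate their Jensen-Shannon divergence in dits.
0.0168 dits

Jensen-Shannon divergence is:
JSD(P||Q) = 0.5 × D_KL(P||M) + 0.5 × D_KL(Q||M)
where M = 0.5 × (P + Q) is the mixture distribution.

M = 0.5 × (1/6, 5/6) + 0.5 × (5/12, 7/12) = (7/24, 17/24)

D_KL(P||M) = 0.0183 dits
D_KL(Q||M) = 0.0154 dits

JSD(P||Q) = 0.5 × 0.0183 + 0.5 × 0.0154 = 0.0168 dits

Unlike KL divergence, JSD is symmetric and bounded: 0 ≤ JSD ≤ log(2).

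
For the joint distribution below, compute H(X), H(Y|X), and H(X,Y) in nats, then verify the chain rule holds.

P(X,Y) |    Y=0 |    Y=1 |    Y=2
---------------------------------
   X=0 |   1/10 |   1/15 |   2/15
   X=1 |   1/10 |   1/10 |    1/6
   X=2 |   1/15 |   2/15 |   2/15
H(X,Y) = 2.1564, H(X) = 1.0953, H(Y|X) = 1.0612 (all in nats)

Chain rule: H(X,Y) = H(X) + H(Y|X)

Left side — joint entropy directly:
H(X,Y) = -Σ p(x,y) log p(x,y) = 2.1564 nats

Right side — compute H(Y|X) from the conditional distributions:
P(X) = (3/10, 11/30, 1/3), so H(X) = 1.0953 nats
H(Y|X) = Σ_x P(X=x) · H(Y|X=x):
  P(Y|X=0) = (1/3, 2/9, 4/9), H(Y|X=0) = 1.0609, weight P(X=0) = 3/10
  P(Y|X=1) = (3/11, 3/11, 5/11), H(Y|X=1) = 1.0671, weight P(X=1) = 11/30
  P(Y|X=2) = (1/5, 2/5, 2/5), H(Y|X=2) = 1.0549, weight P(X=2) = 1/3
H(Y|X) = 1.0612 nats

H(X) + H(Y|X) = 1.0953 + 1.0612 = 2.1564 nats

Both sides equal 2.1564 nats. ✓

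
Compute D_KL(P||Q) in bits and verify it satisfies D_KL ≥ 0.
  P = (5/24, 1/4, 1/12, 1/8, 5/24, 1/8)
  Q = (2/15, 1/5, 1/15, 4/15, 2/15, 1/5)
0.1542 bits

KL divergence satisfies the Gibbs inequality: D_KL(P||Q) ≥ 0 for all distributions P, Q.

D_KL(P||Q) = Σ p(x) log(p(x)/q(x))
Term by term:
  x=0: 5/24 × log_2[(5/24)/(2/15)] = 0.1341
  x=1: 1/4 × log_2[(1/4)/(1/5)] = 0.0805
  x=2: 1/12 × log_2[(1/12)/(1/15)] = 0.0268
  x=3: 1/8 × log_2[(1/8)/(4/15)] = -0.1366
  x=4: 5/24 × log_2[(5/24)/(2/15)] = 0.1341
  x=5: 1/8 × log_2[(1/8)/(1/5)] = -0.0848
D_KL(P||Q) = 0.1542 bits

D_KL(P||Q) = 0.1542 ≥ 0 ✓

This non-negativity is a fundamental property: relative entropy cannot be negative because it measures how different Q is from P.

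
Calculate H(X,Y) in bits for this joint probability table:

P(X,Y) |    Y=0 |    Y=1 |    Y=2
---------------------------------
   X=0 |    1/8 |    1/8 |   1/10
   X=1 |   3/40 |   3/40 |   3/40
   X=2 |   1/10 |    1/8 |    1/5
3.0946 bits

Joint entropy is H(X,Y) = -Σ_{x,y} p(x,y) log p(x,y).

Summing over all non-zero entries:
H(X,Y) = -[1/8·log_2(1/8) + 1/8·log_2(1/8) + 1/10·log_2(1/10) + 3/40·log_2(3/40) + 3/40·log_2(3/40) + 3/40·log_2(3/40) + 1/10·log_2(1/10) + 1/8·log_2(1/8) + 1/5·log_2(1/5)]
H(X,Y) = 3.0946 bits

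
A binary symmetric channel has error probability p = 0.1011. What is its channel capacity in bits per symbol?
0.5275 bits

For a binary symmetric channel (BSC) with error probability p:
Capacity C = 1 - H(p) bits per symbol

where H(p) = -p log₂(p) - (1-p) log₂(1-p) is the binary entropy function.

H(0.1011) = 0.4725 bits
C = 1 - 0.4725 = 0.5275 bits per symbol

This means we can reliably transmit up to 0.5275 bits of information per channel use.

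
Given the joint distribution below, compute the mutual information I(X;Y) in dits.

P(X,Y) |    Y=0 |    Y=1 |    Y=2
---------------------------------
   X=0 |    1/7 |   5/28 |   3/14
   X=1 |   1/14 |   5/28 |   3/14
0.0042 dits

Mutual information: I(X;Y) = H(X) + H(Y) - H(X,Y)

Marginals:
P(X) = (15/28, 13/28), H(X) = 0.2999 dits
P(Y) = (3/14, 5/14, 3/7), H(Y) = 0.4608 dits

Joint entropy: H(X,Y) = 0.7565 dits

I(X;Y) = 0.2999 + 0.4608 - 0.7565 = 0.0042 dits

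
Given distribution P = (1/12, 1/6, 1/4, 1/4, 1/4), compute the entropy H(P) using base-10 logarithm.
0.6712 dits

Shannon entropy is H(X) = -Σ p(x) log p(x).

For P = (1/12, 1/6, 1/4, 1/4, 1/4):
H = -1/12 × log_10(1/12) -1/6 × log_10(1/6) -1/4 × log_10(1/4) -1/4 × log_10(1/4) -1/4 × log_10(1/4)
H = 0.6712 dits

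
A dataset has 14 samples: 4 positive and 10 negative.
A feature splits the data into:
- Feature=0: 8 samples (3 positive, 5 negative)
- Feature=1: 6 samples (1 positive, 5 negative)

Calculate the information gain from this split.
0.0391 bits

Information Gain = H(Y) - H(Y|Feature)

Before split:
P(positive) = 4/14 = 0.2857
H(Y) = 0.8631 bits

After split:
Feature=0: H = 0.9544 bits (weight = 8/14)
Feature=1: H = 0.6500 bits (weight = 6/14)
H(Y|Feature) = (8/14)×0.9544 + (6/14)×0.6500 = 0.8240 bits

Information Gain = 0.8631 - 0.8240 = 0.0391 bits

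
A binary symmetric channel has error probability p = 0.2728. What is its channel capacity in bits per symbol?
0.1545 bits

For a binary symmetric channel (BSC) with error probability p:
Capacity C = 1 - H(p) bits per symbol

where H(p) = -p log₂(p) - (1-p) log₂(1-p) is the binary entropy function.

H(0.2728) = 0.8455 bits
C = 1 - 0.8455 = 0.1545 bits per symbol

This means we can reliably transmit up to 0.1545 bits of information per channel use.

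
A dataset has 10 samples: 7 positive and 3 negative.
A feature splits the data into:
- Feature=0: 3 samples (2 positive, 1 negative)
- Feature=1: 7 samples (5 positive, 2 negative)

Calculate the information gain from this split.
0.0016 bits

Information Gain = H(Y) - H(Y|Feature)

Before split:
P(positive) = 7/10 = 0.7000
H(Y) = 0.8813 bits

After split:
Feature=0: H = 0.9183 bits (weight = 3/10)
Feature=1: H = 0.8631 bits (weight = 7/10)
H(Y|Feature) = (3/10)×0.9183 + (7/10)×0.8631 = 0.8797 bits

Information Gain = 0.8813 - 0.8797 = 0.0016 bits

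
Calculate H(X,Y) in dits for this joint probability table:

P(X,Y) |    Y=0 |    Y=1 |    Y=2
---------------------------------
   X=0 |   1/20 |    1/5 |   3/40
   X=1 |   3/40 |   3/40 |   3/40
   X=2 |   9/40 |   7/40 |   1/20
0.8856 dits

Joint entropy is H(X,Y) = -Σ_{x,y} p(x,y) log p(x,y).

Summing over all non-zero entries:
H(X,Y) = -[1/20·log_10(1/20) + 1/5·log_10(1/5) + 3/40·log_10(3/40) + 3/40·log_10(3/40) + 3/40·log_10(3/40) + 3/40·log_10(3/40) + 9/40·log_10(9/40) + 7/40·log_10(7/40) + 1/20·log_10(1/20)]
H(X,Y) = 0.8856 dits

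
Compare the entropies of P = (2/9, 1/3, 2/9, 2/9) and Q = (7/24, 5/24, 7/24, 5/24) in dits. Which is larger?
Q

Computing entropies in dits:
H(P) = 0.5945
H(Q) = 0.5960

Distribution Q has higher entropy.

Intuition: The distribution closer to uniform (more spread out) has higher entropy.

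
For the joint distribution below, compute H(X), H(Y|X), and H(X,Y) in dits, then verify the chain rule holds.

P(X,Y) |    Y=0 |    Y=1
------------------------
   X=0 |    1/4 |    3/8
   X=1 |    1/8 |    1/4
H(X,Y) = 0.5737, H(X) = 0.2873, H(Y|X) = 0.2863 (all in dits)

Chain rule: H(X,Y) = H(X) + H(Y|X)

Left side — joint entropy directly:
H(X,Y) = -Σ p(x,y) log p(x,y) = 0.5737 dits

Right side — compute H(Y|X) from the conditional distributions:
P(X) = (5/8, 3/8), so H(X) = 0.2873 dits
H(Y|X) = Σ_x P(X=x) · H(Y|X=x):
  P(Y|X=0) = (2/5, 3/5), H(Y|X=0) = 0.2923, weight P(X=0) = 5/8
  P(Y|X=1) = (1/3, 2/3), H(Y|X=1) = 0.2764, weight P(X=1) = 3/8
H(Y|X) = 0.2863 dits

H(X) + H(Y|X) = 0.2873 + 0.2863 = 0.5737 dits

Both sides equal 0.5737 dits. ✓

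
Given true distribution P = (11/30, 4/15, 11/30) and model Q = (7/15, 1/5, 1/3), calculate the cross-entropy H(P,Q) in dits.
0.4827 dits

Cross-entropy: H(P,Q) = -Σ p(x) log q(x)

Alternatively: H(P,Q) = H(P) + D_KL(P||Q)
H(P) = 0.4726 dits
D_KL(P||Q) = 0.0101 dits

H(P,Q) = 0.4726 + 0.0101 = 0.4827 dits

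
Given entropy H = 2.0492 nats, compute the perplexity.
7.7617

Perplexity is e^H (or exp(H) for natural log).

H = 2.0492 nats
Perplexity = e^2.0492 = 7.7617

Interpretation: The model's uncertainty is equivalent to choosing uniformly among 7.8 options.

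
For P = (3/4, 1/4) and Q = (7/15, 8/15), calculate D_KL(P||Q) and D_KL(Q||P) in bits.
D_KL(P||Q) = 0.2401, D_KL(Q||P) = 0.2636

KL divergence is not symmetric: D_KL(P||Q) ≠ D_KL(Q||P) in general.

D_KL(P||Q) = 0.2401 bits
D_KL(Q||P) = 0.2636 bits

No, they are not equal!

This asymmetry is why KL divergence is not a true distance metric.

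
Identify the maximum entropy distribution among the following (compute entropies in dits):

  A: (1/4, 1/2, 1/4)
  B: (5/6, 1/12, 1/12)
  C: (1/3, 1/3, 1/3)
C

For a discrete distribution over n outcomes, entropy is maximized by the uniform distribution.

Computing entropies:
H(A) = 0.4515 dits
H(B) = 0.2458 dits
H(C) = 0.4771 dits

The uniform distribution (where all probabilities equal 1/3) achieves the maximum entropy of log_10(3) = 0.4771 dits.

Distribution C has the highest entropy.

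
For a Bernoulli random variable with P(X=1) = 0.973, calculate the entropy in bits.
0.1791 bits

The binary entropy function is:
H(p) = -p log(p) - (1-p) log(1-p)

H(0.973) = -0.973 × log_2(0.973) - 0.027 × log_2(0.027)
H(0.973) = 0.1791 bits

Note: Binary entropy is maximized at p=0.5 (H=1 bit) and minimized at p=0 or p=1 (H=0).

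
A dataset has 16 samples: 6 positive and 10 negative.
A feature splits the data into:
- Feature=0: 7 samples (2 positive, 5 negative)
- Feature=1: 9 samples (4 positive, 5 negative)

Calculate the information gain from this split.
0.0193 bits

Information Gain = H(Y) - H(Y|Feature)

Before split:
P(positive) = 6/16 = 0.3750
H(Y) = 0.9544 bits

After split:
Feature=0: H = 0.8631 bits (weight = 7/16)
Feature=1: H = 0.9911 bits (weight = 9/16)
H(Y|Feature) = (7/16)×0.8631 + (9/16)×0.9911 = 0.9351 bits

Information Gain = 0.9544 - 0.9351 = 0.0193 bits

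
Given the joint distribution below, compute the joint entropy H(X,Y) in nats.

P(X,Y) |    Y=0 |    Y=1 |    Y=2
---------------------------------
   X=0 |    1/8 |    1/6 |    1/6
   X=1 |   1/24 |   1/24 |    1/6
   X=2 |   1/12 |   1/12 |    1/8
2.0947 nats

Joint entropy is H(X,Y) = -Σ_{x,y} p(x,y) log p(x,y).

Summing over all non-zero entries:
H(X,Y) = -[1/8·log_e(1/8) + 1/6·log_e(1/6) + 1/6·log_e(1/6) + 1/24·log_e(1/24) + 1/24·log_e(1/24) + 1/6·log_e(1/6) + 1/12·log_e(1/12) + 1/12·log_e(1/12) + 1/8·log_e(1/8)]
H(X,Y) = 2.0947 nats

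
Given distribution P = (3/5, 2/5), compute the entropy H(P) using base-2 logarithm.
0.9710 bits

Shannon entropy is H(X) = -Σ p(x) log p(x).

For P = (3/5, 2/5):
H = -3/5 × log_2(3/5) -2/5 × log_2(2/5)
H = 0.9710 bits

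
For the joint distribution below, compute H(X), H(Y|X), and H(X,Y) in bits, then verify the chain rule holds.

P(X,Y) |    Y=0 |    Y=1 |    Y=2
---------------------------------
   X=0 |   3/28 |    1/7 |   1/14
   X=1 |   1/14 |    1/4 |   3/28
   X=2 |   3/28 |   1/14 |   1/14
H(X,Y) = 3.0246, H(X) = 1.5502, H(Y|X) = 1.4744 (all in bits)

Chain rule: H(X,Y) = H(X) + H(Y|X)

Left side — joint entropy directly:
H(X,Y) = -Σ p(x,y) log p(x,y) = 3.0246 bits

Right side — compute H(Y|X) from the conditional distributions:
P(X) = (9/28, 3/7, 1/4), so H(X) = 1.5502 bits
H(Y|X) = Σ_x P(X=x) · H(Y|X=x):
  P(Y|X=0) = (1/3, 4/9, 2/9), H(Y|X=0) = 1.5305, weight P(X=0) = 9/28
  P(Y|X=1) = (1/6, 7/12, 1/4), H(Y|X=1) = 1.3844, weight P(X=1) = 3/7
  P(Y|X=2) = (3/7, 2/7, 2/7), H(Y|X=2) = 1.5567, weight P(X=2) = 1/4
H(Y|X) = 1.4744 bits

H(X) + H(Y|X) = 1.5502 + 1.4744 = 3.0246 bits

Both sides equal 3.0246 bits. ✓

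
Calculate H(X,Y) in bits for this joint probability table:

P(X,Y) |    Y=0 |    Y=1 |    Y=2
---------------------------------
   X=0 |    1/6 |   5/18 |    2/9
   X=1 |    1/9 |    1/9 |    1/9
2.4830 bits

Joint entropy is H(X,Y) = -Σ_{x,y} p(x,y) log p(x,y).

Summing over all non-zero entries:
H(X,Y) = -[1/6·log_2(1/6) + 5/18·log_2(5/18) + 2/9·log_2(2/9) + 1/9·log_2(1/9) + 1/9·log_2(1/9) + 1/9·log_2(1/9)]
H(X,Y) = 2.4830 bits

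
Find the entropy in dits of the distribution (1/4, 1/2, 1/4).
0.4515 dits

Shannon entropy is H(X) = -Σ p(x) log p(x).

For P = (1/4, 1/2, 1/4):
H = -1/4 × log_10(1/4) -1/2 × log_10(1/2) -1/4 × log_10(1/4)
H = 0.4515 dits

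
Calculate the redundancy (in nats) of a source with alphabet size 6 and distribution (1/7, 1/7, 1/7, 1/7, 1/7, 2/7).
0.0439 nats

Redundancy measures how far a source is from maximum entropy:
R = H_max - H(X)

Maximum entropy for 6 symbols: H_max = log_e(6) = 1.7918 nats
Actual entropy: H(X) = 1.7479 nats
Redundancy: R = 1.7918 - 1.7479 = 0.0439 nats

This redundancy represents potential for compression: the source could be compressed by 0.0439 nats per symbol.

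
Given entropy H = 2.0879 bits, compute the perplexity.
4.2513

Perplexity is 2^H (or exp(H) for natural log).

H = 2.0879 bits
Perplexity = 2^2.0879 = 4.2513

Interpretation: The model's uncertainty is equivalent to choosing uniformly among 4.3 options.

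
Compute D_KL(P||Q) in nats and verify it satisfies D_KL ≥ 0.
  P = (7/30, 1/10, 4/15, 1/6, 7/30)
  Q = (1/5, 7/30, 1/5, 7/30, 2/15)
0.1025 nats

KL divergence satisfies the Gibbs inequality: D_KL(P||Q) ≥ 0 for all distributions P, Q.

D_KL(P||Q) = Σ p(x) log(p(x)/q(x))
Term by term:
  x=0: 7/30 × log_e[(7/30)/(1/5)] = 0.0360
  x=1: 1/10 × log_e[(1/10)/(7/30)] = -0.0847
  x=2: 4/15 × log_e[(4/15)/(1/5)] = 0.0767
  x=3: 1/6 × log_e[(1/6)/(7/30)] = -0.0561
  x=4: 7/30 × log_e[(7/30)/(2/15)] = 0.1306
D_KL(P||Q) = 0.1025 nats

D_KL(P||Q) = 0.1025 ≥ 0 ✓

This non-negativity is a fundamental property: relative entropy cannot be negative because it measures how different Q is from P.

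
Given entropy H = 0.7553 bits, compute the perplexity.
1.6880

Perplexity is 2^H (or exp(H) for natural log).

H = 0.7553 bits
Perplexity = 2^0.7553 = 1.6880

Interpretation: The model's uncertainty is equivalent to choosing uniformly among 1.7 options.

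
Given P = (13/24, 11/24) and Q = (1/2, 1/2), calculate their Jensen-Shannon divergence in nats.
0.0009 nats

Jensen-Shannon divergence is:
JSD(P||Q) = 0.5 × D_KL(P||M) + 0.5 × D_KL(Q||M)
where M = 0.5 × (P + Q) is the mixture distribution.

M = 0.5 × (13/24, 11/24) + 0.5 × (1/2, 1/2) = (0.520833, 0.479167)

D_KL(P||M) = 0.0009 nats
D_KL(Q||M) = 0.0009 nats

JSD(P||Q) = 0.5 × 0.0009 + 0.5 × 0.0009 = 0.0009 nats

Unlike KL divergence, JSD is symmetric and bounded: 0 ≤ JSD ≤ log(2).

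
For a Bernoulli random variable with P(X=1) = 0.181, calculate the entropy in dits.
0.2054 dits

The binary entropy function is:
H(p) = -p log(p) - (1-p) log(1-p)

H(0.181) = -0.181 × log_10(0.181) - 0.819 × log_10(0.819)
H(0.181) = 0.2054 dits

Note: Binary entropy is maximized at p=0.5 (H=1 bit) and minimized at p=0 or p=1 (H=0).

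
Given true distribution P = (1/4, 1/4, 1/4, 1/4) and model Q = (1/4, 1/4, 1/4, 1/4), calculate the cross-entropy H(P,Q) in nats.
1.3863 nats

Cross-entropy: H(P,Q) = -Σ p(x) log q(x)

Alternatively: H(P,Q) = H(P) + D_KL(P||Q)
H(P) = 1.3863 nats
D_KL(P||Q) = 0.0000 nats

H(P,Q) = 1.3863 + 0.0000 = 1.3863 nats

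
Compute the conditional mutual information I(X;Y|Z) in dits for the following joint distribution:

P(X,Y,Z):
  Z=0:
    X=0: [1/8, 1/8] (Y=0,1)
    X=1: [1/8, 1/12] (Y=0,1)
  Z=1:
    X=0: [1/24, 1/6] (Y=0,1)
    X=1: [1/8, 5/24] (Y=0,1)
0.0052 dits

Conditional mutual information: I(X;Y|Z) = H(X|Z) + H(Y|Z) - H(X,Y|Z)

H(Z) = 0.2995
H(X,Z) = 0.5934 → H(X|Z) = 0.2939
H(Y,Z) = 0.5819 → H(Y|Z) = 0.2824
H(X,Y,Z) = 0.8706 → H(X,Y|Z) = 0.5711

I(X;Y|Z) = 0.2939 + 0.2824 - 0.5711 = 0.0052 dits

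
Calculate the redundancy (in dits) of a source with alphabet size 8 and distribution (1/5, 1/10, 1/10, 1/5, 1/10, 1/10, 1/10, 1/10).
0.0235 dits

Redundancy measures how far a source is from maximum entropy:
R = H_max - H(X)

Maximum entropy for 8 symbols: H_max = log_10(8) = 0.9031 dits
Actual entropy: H(X) = 0.8796 dits
Redundancy: R = 0.9031 - 0.8796 = 0.0235 dits

This redundancy represents potential for compression: the source could be compressed by 0.0235 dits per symbol.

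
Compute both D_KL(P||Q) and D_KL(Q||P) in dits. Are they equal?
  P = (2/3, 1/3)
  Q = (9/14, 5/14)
D_KL(P||Q) = 0.0005, D_KL(Q||P) = 0.0005

KL divergence is not symmetric: D_KL(P||Q) ≠ D_KL(Q||P) in general.

D_KL(P||Q) = 0.0005 dits
D_KL(Q||P) = 0.0005 dits

In this case they happen to be equal (to 4 decimal places).

This asymmetry is why KL divergence is not a true distance metric.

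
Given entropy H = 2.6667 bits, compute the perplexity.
6.3498

Perplexity is 2^H (or exp(H) for natural log).

H = 2.6667 bits
Perplexity = 2^2.6667 = 6.3498

Interpretation: The model's uncertainty is equivalent to choosing uniformly among 6.3 options.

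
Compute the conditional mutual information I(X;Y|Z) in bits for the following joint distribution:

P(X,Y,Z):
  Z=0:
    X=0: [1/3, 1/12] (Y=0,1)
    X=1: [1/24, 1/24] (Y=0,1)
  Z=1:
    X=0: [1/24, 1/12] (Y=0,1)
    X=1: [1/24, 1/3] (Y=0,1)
0.0430 bits

Conditional mutual information: I(X;Y|Z) = H(X|Z) + H(Y|Z) - H(X,Y|Z)

H(Z) = 1.0000
H(X,Z) = 1.7307 → H(X|Z) = 0.7307
H(Y,Z) = 1.7307 → H(Y|Z) = 0.7307
H(X,Y,Z) = 2.4183 → H(X,Y|Z) = 1.4183

I(X;Y|Z) = 0.7307 + 0.7307 - 1.4183 = 0.0430 bits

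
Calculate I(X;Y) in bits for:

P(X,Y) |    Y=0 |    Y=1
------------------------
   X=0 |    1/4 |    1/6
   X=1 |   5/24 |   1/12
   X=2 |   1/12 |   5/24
0.0869 bits

Mutual information: I(X;Y) = H(X) + H(Y) - H(X,Y)

Marginals:
P(X) = (5/12, 7/24, 7/24), H(X) = 1.5632 bits
P(Y) = (13/24, 11/24), H(Y) = 0.9950 bits

Joint entropy: H(X,Y) = 2.4713 bits

I(X;Y) = 1.5632 + 0.9950 - 2.4713 = 0.0869 bits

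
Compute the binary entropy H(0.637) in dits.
0.2845 dits

The binary entropy function is:
H(p) = -p log(p) - (1-p) log(1-p)

H(0.637) = -0.637 × log_10(0.637) - 0.363 × log_10(0.363)
H(0.637) = 0.2845 dits

Note: Binary entropy is maximized at p=0.5 (H=1 bit) and minimized at p=0 or p=1 (H=0).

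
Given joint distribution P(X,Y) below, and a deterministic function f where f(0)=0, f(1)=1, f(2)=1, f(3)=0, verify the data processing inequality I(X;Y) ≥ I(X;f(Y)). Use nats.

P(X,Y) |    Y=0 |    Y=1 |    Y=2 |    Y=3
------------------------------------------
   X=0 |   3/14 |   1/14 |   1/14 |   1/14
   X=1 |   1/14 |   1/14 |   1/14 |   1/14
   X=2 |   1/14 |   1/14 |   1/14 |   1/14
I(X;Y) = 0.0334, I(X;f(Y)) = 0.0140, inequality holds: 0.0334 ≥ 0.0140

Data Processing Inequality: For any Markov chain X → Y → Z, we have I(X;Y) ≥ I(X;Z).

Here Z = f(Y) is a deterministic function of Y, forming X → Y → Z.

Original I(X;Y) = 0.0334 nats

After applying f:
P(X,Z) where Z=f(Y):
- P(X,Z=0) = P(X,Y=0) + P(X,Y=3)
- P(X,Z=1) = P(X,Y=1) + P(X,Y=2)

I(X;Z) = I(X;f(Y)) = 0.0140 nats

Verification: 0.0334 ≥ 0.0140 ✓

Information cannot be created by processing; the function f can only lose information about X.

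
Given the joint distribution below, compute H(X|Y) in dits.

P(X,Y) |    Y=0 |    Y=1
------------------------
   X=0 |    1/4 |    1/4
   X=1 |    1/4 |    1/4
0.3010 dits

Using the chain rule: H(X|Y) = H(X,Y) - H(Y)

First, compute H(X,Y) = 0.6021 dits

Marginal P(Y) = (1/2, 1/2)
H(Y) = 0.3010 dits

H(X|Y) = H(X,Y) - H(Y) = 0.6021 - 0.3010 = 0.3010 dits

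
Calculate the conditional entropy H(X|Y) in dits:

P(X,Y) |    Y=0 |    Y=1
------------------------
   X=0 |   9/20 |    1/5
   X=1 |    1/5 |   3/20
0.2780 dits

Using the chain rule: H(X|Y) = H(X,Y) - H(Y)

First, compute H(X,Y) = 0.5592 dits

Marginal P(Y) = (13/20, 7/20)
H(Y) = 0.2812 dits

H(X|Y) = H(X,Y) - H(Y) = 0.5592 - 0.2812 = 0.2780 dits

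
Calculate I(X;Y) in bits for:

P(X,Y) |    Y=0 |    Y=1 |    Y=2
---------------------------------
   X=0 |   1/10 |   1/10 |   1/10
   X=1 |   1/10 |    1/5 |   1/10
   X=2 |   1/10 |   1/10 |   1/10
0.0200 bits

Mutual information: I(X;Y) = H(X) + H(Y) - H(X,Y)

Marginals:
P(X) = (3/10, 2/5, 3/10), H(X) = 1.5710 bits
P(Y) = (3/10, 2/5, 3/10), H(Y) = 1.5710 bits

Joint entropy: H(X,Y) = 3.1219 bits

I(X;Y) = 1.5710 + 1.5710 - 3.1219 = 0.0200 bits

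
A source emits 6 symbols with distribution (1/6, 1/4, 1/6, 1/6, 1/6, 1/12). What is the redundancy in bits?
0.0629 bits

Redundancy measures how far a source is from maximum entropy:
R = H_max - H(X)

Maximum entropy for 6 symbols: H_max = log_2(6) = 2.5850 bits
Actual entropy: H(X) = 2.5221 bits
Redundancy: R = 2.5850 - 2.5221 = 0.0629 bits

This redundancy represents potential for compression: the source could be compressed by 0.0629 bits per symbol.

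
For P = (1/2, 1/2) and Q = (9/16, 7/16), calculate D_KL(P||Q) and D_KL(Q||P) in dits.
D_KL(P||Q) = 0.0034, D_KL(Q||P) = 0.0034

KL divergence is not symmetric: D_KL(P||Q) ≠ D_KL(Q||P) in general.

D_KL(P||Q) = 0.0034 dits
D_KL(Q||P) = 0.0034 dits

In this case they happen to be equal (to 4 decimal places).

This asymmetry is why KL divergence is not a true distance metric.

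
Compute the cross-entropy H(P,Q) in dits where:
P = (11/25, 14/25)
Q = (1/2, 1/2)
0.3010 dits

Cross-entropy: H(P,Q) = -Σ p(x) log q(x)

Alternatively: H(P,Q) = H(P) + D_KL(P||Q)
H(P) = 0.2979 dits
D_KL(P||Q) = 0.0031 dits

H(P,Q) = 0.2979 + 0.0031 = 0.3010 dits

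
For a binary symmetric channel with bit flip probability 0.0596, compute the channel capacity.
0.6741 bits

For a binary symmetric channel (BSC) with error probability p:
Capacity C = 1 - H(p) bits per symbol

where H(p) = -p log₂(p) - (1-p) log₂(1-p) is the binary entropy function.

H(0.0596) = 0.3259 bits
C = 1 - 0.3259 = 0.6741 bits per symbol

This means we can reliably transmit up to 0.6741 bits of information per channel use.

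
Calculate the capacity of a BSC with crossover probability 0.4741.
0.0019 bits

For a binary symmetric channel (BSC) with error probability p:
Capacity C = 1 - H(p) bits per symbol

where H(p) = -p log₂(p) - (1-p) log₂(1-p) is the binary entropy function.

H(0.4741) = 0.9981 bits
C = 1 - 0.9981 = 0.0019 bits per symbol

This means we can reliably transmit up to 0.0019 bits of information per channel use.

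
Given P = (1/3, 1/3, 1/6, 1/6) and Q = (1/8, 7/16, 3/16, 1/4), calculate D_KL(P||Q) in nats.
0.1491 nats

KL divergence: D_KL(P||Q) = Σ p(x) log(p(x)/q(x))

Computing term by term:
  x=0: 1/3 × log_e[(1/3)/(1/8)] = 1/3 × 0.9808 = 0.3269
  x=1: 1/3 × log_e[(1/3)/(7/16)] = 1/3 × -0.2719 = -0.0906
  x=2: 1/6 × log_e[(1/6)/(3/16)] = 1/6 × -0.1178 = -0.0196
  x=3: 1/6 × log_e[(1/6)/(1/4)] = 1/6 × -0.4055 = -0.0676

D_KL(P||Q) = 0.1491 nats

Note: KL divergence is always non-negative and equals 0 iff P = Q.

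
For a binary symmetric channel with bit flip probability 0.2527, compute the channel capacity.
0.1845 bits

For a binary symmetric channel (BSC) with error probability p:
Capacity C = 1 - H(p) bits per symbol

where H(p) = -p log₂(p) - (1-p) log₂(1-p) is the binary entropy function.

H(0.2527) = 0.8155 bits
C = 1 - 0.8155 = 0.1845 bits per symbol

This means we can reliably transmit up to 0.1845 bits of information per channel use.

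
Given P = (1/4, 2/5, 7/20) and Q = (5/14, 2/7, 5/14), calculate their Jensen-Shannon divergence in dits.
0.0041 dits

Jensen-Shannon divergence is:
JSD(P||Q) = 0.5 × D_KL(P||M) + 0.5 × D_KL(Q||M)
where M = 0.5 × (P + Q) is the mixture distribution.

M = 0.5 × (1/4, 2/5, 7/20) + 0.5 × (5/14, 2/7, 5/14) = (0.303571, 12/35, 0.353571)

D_KL(P||M) = 0.0042 dits
D_KL(Q||M) = 0.0041 dits

JSD(P||Q) = 0.5 × 0.0042 + 0.5 × 0.0041 = 0.0041 dits

Unlike KL divergence, JSD is symmetric and bounded: 0 ≤ JSD ≤ log(2).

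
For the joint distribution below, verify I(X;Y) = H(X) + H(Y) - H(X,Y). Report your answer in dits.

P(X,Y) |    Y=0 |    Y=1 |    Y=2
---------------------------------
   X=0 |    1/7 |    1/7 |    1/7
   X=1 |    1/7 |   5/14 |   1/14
I(X;Y) = 0.0214 dits

Mutual information has multiple equivalent forms:
- I(X;Y) = H(X) - H(X|Y)
- I(X;Y) = H(Y) - H(Y|X)
- I(X;Y) = H(X) + H(Y) - H(X,Y)

Computing all quantities:
H(X) = 0.2966, H(Y) = 0.4493, H(X,Y) = 0.7245
H(X|Y) = 0.2752, H(Y|X) = 0.4279

Verification:
H(X) - H(X|Y) = 0.2966 - 0.2752 = 0.0214
H(Y) - H(Y|X) = 0.4493 - 0.4279 = 0.0214
H(X) + H(Y) - H(X,Y) = 0.2966 + 0.4493 - 0.7245 = 0.0214

All forms give I(X;Y) = 0.0214 dits. ✓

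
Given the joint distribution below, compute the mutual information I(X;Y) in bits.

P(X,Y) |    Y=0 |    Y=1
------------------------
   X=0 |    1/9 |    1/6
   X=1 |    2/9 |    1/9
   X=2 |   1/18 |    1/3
0.1582 bits

Mutual information: I(X;Y) = H(X) + H(Y) - H(X,Y)

Marginals:
P(X) = (5/18, 1/3, 7/18), H(X) = 1.5715 bits
P(Y) = (7/18, 11/18), H(Y) = 0.9641 bits

Joint entropy: H(X,Y) = 2.3774 bits

I(X;Y) = 1.5715 + 0.9641 - 2.3774 = 0.1582 bits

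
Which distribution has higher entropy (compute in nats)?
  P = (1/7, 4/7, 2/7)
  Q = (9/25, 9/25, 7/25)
Q

Computing entropies in nats:
H(P) = 0.9557
H(Q) = 1.0920

Distribution Q has higher entropy.

Intuition: The distribution closer to uniform (more spread out) has higher entropy.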